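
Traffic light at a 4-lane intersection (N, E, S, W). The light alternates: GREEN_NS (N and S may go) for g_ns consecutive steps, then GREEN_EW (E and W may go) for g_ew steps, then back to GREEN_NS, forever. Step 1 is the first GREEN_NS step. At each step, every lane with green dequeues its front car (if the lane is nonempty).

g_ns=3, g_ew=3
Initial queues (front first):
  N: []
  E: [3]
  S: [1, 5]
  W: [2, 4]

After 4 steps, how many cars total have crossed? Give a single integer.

Answer: 4

Derivation:
Step 1 [NS]: N:empty,E:wait,S:car1-GO,W:wait | queues: N=0 E=1 S=1 W=2
Step 2 [NS]: N:empty,E:wait,S:car5-GO,W:wait | queues: N=0 E=1 S=0 W=2
Step 3 [NS]: N:empty,E:wait,S:empty,W:wait | queues: N=0 E=1 S=0 W=2
Step 4 [EW]: N:wait,E:car3-GO,S:wait,W:car2-GO | queues: N=0 E=0 S=0 W=1
Cars crossed by step 4: 4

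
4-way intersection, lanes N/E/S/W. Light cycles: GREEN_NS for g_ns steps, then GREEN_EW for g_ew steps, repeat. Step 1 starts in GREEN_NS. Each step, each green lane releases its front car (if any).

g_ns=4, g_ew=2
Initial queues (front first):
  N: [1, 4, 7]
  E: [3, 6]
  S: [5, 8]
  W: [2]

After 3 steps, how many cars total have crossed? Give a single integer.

Step 1 [NS]: N:car1-GO,E:wait,S:car5-GO,W:wait | queues: N=2 E=2 S=1 W=1
Step 2 [NS]: N:car4-GO,E:wait,S:car8-GO,W:wait | queues: N=1 E=2 S=0 W=1
Step 3 [NS]: N:car7-GO,E:wait,S:empty,W:wait | queues: N=0 E=2 S=0 W=1
Cars crossed by step 3: 5

Answer: 5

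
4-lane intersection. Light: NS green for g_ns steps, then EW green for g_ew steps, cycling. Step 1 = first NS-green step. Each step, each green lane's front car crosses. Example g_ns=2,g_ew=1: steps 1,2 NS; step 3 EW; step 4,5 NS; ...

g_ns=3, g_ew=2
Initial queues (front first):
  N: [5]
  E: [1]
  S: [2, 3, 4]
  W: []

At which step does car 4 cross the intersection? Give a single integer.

Step 1 [NS]: N:car5-GO,E:wait,S:car2-GO,W:wait | queues: N=0 E=1 S=2 W=0
Step 2 [NS]: N:empty,E:wait,S:car3-GO,W:wait | queues: N=0 E=1 S=1 W=0
Step 3 [NS]: N:empty,E:wait,S:car4-GO,W:wait | queues: N=0 E=1 S=0 W=0
Step 4 [EW]: N:wait,E:car1-GO,S:wait,W:empty | queues: N=0 E=0 S=0 W=0
Car 4 crosses at step 3

3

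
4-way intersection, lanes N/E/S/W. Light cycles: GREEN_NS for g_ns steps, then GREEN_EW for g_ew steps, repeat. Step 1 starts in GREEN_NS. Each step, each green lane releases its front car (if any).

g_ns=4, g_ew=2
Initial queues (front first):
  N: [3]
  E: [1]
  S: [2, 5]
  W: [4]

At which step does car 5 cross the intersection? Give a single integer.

Step 1 [NS]: N:car3-GO,E:wait,S:car2-GO,W:wait | queues: N=0 E=1 S=1 W=1
Step 2 [NS]: N:empty,E:wait,S:car5-GO,W:wait | queues: N=0 E=1 S=0 W=1
Step 3 [NS]: N:empty,E:wait,S:empty,W:wait | queues: N=0 E=1 S=0 W=1
Step 4 [NS]: N:empty,E:wait,S:empty,W:wait | queues: N=0 E=1 S=0 W=1
Step 5 [EW]: N:wait,E:car1-GO,S:wait,W:car4-GO | queues: N=0 E=0 S=0 W=0
Car 5 crosses at step 2

2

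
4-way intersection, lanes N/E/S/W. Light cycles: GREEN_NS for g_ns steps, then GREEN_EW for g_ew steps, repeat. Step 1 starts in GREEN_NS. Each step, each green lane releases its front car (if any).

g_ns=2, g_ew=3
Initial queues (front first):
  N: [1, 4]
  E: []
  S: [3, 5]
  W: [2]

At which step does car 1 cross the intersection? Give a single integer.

Step 1 [NS]: N:car1-GO,E:wait,S:car3-GO,W:wait | queues: N=1 E=0 S=1 W=1
Step 2 [NS]: N:car4-GO,E:wait,S:car5-GO,W:wait | queues: N=0 E=0 S=0 W=1
Step 3 [EW]: N:wait,E:empty,S:wait,W:car2-GO | queues: N=0 E=0 S=0 W=0
Car 1 crosses at step 1

1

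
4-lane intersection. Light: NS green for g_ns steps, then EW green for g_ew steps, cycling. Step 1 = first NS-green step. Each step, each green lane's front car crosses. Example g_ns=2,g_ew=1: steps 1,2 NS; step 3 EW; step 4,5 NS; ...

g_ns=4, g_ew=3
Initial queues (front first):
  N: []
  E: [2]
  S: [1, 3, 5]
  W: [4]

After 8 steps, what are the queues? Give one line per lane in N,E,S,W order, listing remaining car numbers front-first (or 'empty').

Step 1 [NS]: N:empty,E:wait,S:car1-GO,W:wait | queues: N=0 E=1 S=2 W=1
Step 2 [NS]: N:empty,E:wait,S:car3-GO,W:wait | queues: N=0 E=1 S=1 W=1
Step 3 [NS]: N:empty,E:wait,S:car5-GO,W:wait | queues: N=0 E=1 S=0 W=1
Step 4 [NS]: N:empty,E:wait,S:empty,W:wait | queues: N=0 E=1 S=0 W=1
Step 5 [EW]: N:wait,E:car2-GO,S:wait,W:car4-GO | queues: N=0 E=0 S=0 W=0

N: empty
E: empty
S: empty
W: empty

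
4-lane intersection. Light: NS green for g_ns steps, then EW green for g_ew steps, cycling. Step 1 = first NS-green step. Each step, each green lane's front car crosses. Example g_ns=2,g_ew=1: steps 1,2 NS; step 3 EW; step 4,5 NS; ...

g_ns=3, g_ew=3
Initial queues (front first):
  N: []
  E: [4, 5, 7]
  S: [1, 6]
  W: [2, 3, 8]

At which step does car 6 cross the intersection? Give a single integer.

Step 1 [NS]: N:empty,E:wait,S:car1-GO,W:wait | queues: N=0 E=3 S=1 W=3
Step 2 [NS]: N:empty,E:wait,S:car6-GO,W:wait | queues: N=0 E=3 S=0 W=3
Step 3 [NS]: N:empty,E:wait,S:empty,W:wait | queues: N=0 E=3 S=0 W=3
Step 4 [EW]: N:wait,E:car4-GO,S:wait,W:car2-GO | queues: N=0 E=2 S=0 W=2
Step 5 [EW]: N:wait,E:car5-GO,S:wait,W:car3-GO | queues: N=0 E=1 S=0 W=1
Step 6 [EW]: N:wait,E:car7-GO,S:wait,W:car8-GO | queues: N=0 E=0 S=0 W=0
Car 6 crosses at step 2

2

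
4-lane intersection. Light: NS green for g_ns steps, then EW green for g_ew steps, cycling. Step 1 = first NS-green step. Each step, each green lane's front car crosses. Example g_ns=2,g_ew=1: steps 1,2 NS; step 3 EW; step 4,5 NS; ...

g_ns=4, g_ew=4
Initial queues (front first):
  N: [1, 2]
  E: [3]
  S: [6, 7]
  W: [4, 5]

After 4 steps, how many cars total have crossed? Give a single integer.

Step 1 [NS]: N:car1-GO,E:wait,S:car6-GO,W:wait | queues: N=1 E=1 S=1 W=2
Step 2 [NS]: N:car2-GO,E:wait,S:car7-GO,W:wait | queues: N=0 E=1 S=0 W=2
Step 3 [NS]: N:empty,E:wait,S:empty,W:wait | queues: N=0 E=1 S=0 W=2
Step 4 [NS]: N:empty,E:wait,S:empty,W:wait | queues: N=0 E=1 S=0 W=2
Cars crossed by step 4: 4

Answer: 4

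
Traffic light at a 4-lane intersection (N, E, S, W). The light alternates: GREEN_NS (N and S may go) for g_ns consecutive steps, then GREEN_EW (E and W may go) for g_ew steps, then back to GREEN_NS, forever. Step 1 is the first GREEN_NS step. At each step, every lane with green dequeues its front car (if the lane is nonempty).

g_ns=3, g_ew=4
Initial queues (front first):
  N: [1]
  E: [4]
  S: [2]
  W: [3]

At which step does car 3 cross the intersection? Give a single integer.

Step 1 [NS]: N:car1-GO,E:wait,S:car2-GO,W:wait | queues: N=0 E=1 S=0 W=1
Step 2 [NS]: N:empty,E:wait,S:empty,W:wait | queues: N=0 E=1 S=0 W=1
Step 3 [NS]: N:empty,E:wait,S:empty,W:wait | queues: N=0 E=1 S=0 W=1
Step 4 [EW]: N:wait,E:car4-GO,S:wait,W:car3-GO | queues: N=0 E=0 S=0 W=0
Car 3 crosses at step 4

4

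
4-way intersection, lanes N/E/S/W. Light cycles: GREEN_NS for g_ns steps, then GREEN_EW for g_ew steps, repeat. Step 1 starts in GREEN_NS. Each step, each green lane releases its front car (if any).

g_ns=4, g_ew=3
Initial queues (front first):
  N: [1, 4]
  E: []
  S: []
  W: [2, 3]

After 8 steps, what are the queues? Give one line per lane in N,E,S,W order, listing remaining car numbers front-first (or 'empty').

Step 1 [NS]: N:car1-GO,E:wait,S:empty,W:wait | queues: N=1 E=0 S=0 W=2
Step 2 [NS]: N:car4-GO,E:wait,S:empty,W:wait | queues: N=0 E=0 S=0 W=2
Step 3 [NS]: N:empty,E:wait,S:empty,W:wait | queues: N=0 E=0 S=0 W=2
Step 4 [NS]: N:empty,E:wait,S:empty,W:wait | queues: N=0 E=0 S=0 W=2
Step 5 [EW]: N:wait,E:empty,S:wait,W:car2-GO | queues: N=0 E=0 S=0 W=1
Step 6 [EW]: N:wait,E:empty,S:wait,W:car3-GO | queues: N=0 E=0 S=0 W=0

N: empty
E: empty
S: empty
W: empty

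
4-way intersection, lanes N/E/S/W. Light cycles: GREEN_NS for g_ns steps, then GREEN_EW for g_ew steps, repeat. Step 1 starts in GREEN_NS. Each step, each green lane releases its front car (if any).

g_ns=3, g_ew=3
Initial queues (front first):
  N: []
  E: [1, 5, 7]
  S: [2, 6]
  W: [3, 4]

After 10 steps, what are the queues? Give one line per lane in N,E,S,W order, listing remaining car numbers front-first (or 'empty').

Step 1 [NS]: N:empty,E:wait,S:car2-GO,W:wait | queues: N=0 E=3 S=1 W=2
Step 2 [NS]: N:empty,E:wait,S:car6-GO,W:wait | queues: N=0 E=3 S=0 W=2
Step 3 [NS]: N:empty,E:wait,S:empty,W:wait | queues: N=0 E=3 S=0 W=2
Step 4 [EW]: N:wait,E:car1-GO,S:wait,W:car3-GO | queues: N=0 E=2 S=0 W=1
Step 5 [EW]: N:wait,E:car5-GO,S:wait,W:car4-GO | queues: N=0 E=1 S=0 W=0
Step 6 [EW]: N:wait,E:car7-GO,S:wait,W:empty | queues: N=0 E=0 S=0 W=0

N: empty
E: empty
S: empty
W: empty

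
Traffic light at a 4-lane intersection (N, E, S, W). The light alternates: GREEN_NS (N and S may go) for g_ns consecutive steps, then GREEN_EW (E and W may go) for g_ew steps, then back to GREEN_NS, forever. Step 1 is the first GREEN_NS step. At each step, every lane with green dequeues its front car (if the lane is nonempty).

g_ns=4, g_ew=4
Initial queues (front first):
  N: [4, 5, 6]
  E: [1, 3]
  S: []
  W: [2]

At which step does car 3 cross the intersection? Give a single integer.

Step 1 [NS]: N:car4-GO,E:wait,S:empty,W:wait | queues: N=2 E=2 S=0 W=1
Step 2 [NS]: N:car5-GO,E:wait,S:empty,W:wait | queues: N=1 E=2 S=0 W=1
Step 3 [NS]: N:car6-GO,E:wait,S:empty,W:wait | queues: N=0 E=2 S=0 W=1
Step 4 [NS]: N:empty,E:wait,S:empty,W:wait | queues: N=0 E=2 S=0 W=1
Step 5 [EW]: N:wait,E:car1-GO,S:wait,W:car2-GO | queues: N=0 E=1 S=0 W=0
Step 6 [EW]: N:wait,E:car3-GO,S:wait,W:empty | queues: N=0 E=0 S=0 W=0
Car 3 crosses at step 6

6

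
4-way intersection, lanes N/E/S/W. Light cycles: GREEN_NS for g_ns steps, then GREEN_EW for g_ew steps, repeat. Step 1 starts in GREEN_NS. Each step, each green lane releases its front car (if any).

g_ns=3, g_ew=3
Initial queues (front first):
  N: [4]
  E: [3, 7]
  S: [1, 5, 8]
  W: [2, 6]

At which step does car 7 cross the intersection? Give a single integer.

Step 1 [NS]: N:car4-GO,E:wait,S:car1-GO,W:wait | queues: N=0 E=2 S=2 W=2
Step 2 [NS]: N:empty,E:wait,S:car5-GO,W:wait | queues: N=0 E=2 S=1 W=2
Step 3 [NS]: N:empty,E:wait,S:car8-GO,W:wait | queues: N=0 E=2 S=0 W=2
Step 4 [EW]: N:wait,E:car3-GO,S:wait,W:car2-GO | queues: N=0 E=1 S=0 W=1
Step 5 [EW]: N:wait,E:car7-GO,S:wait,W:car6-GO | queues: N=0 E=0 S=0 W=0
Car 7 crosses at step 5

5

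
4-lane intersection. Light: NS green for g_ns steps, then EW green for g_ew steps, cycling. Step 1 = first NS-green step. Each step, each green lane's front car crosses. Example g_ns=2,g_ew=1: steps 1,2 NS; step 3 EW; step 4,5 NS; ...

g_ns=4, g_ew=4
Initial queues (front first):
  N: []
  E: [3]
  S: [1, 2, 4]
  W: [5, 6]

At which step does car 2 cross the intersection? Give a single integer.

Step 1 [NS]: N:empty,E:wait,S:car1-GO,W:wait | queues: N=0 E=1 S=2 W=2
Step 2 [NS]: N:empty,E:wait,S:car2-GO,W:wait | queues: N=0 E=1 S=1 W=2
Step 3 [NS]: N:empty,E:wait,S:car4-GO,W:wait | queues: N=0 E=1 S=0 W=2
Step 4 [NS]: N:empty,E:wait,S:empty,W:wait | queues: N=0 E=1 S=0 W=2
Step 5 [EW]: N:wait,E:car3-GO,S:wait,W:car5-GO | queues: N=0 E=0 S=0 W=1
Step 6 [EW]: N:wait,E:empty,S:wait,W:car6-GO | queues: N=0 E=0 S=0 W=0
Car 2 crosses at step 2

2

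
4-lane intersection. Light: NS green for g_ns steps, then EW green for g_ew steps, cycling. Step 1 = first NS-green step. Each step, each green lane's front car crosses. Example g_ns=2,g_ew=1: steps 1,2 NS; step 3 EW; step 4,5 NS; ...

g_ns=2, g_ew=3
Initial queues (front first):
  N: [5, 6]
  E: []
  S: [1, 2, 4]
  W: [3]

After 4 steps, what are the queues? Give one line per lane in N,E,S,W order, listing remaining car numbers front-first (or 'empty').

Step 1 [NS]: N:car5-GO,E:wait,S:car1-GO,W:wait | queues: N=1 E=0 S=2 W=1
Step 2 [NS]: N:car6-GO,E:wait,S:car2-GO,W:wait | queues: N=0 E=0 S=1 W=1
Step 3 [EW]: N:wait,E:empty,S:wait,W:car3-GO | queues: N=0 E=0 S=1 W=0
Step 4 [EW]: N:wait,E:empty,S:wait,W:empty | queues: N=0 E=0 S=1 W=0

N: empty
E: empty
S: 4
W: empty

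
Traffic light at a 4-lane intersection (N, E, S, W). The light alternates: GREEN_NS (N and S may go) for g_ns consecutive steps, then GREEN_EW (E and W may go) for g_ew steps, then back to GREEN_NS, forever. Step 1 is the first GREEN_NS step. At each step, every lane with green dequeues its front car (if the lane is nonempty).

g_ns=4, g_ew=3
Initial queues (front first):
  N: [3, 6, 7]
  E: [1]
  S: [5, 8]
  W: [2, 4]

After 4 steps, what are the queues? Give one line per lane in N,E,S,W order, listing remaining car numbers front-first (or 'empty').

Step 1 [NS]: N:car3-GO,E:wait,S:car5-GO,W:wait | queues: N=2 E=1 S=1 W=2
Step 2 [NS]: N:car6-GO,E:wait,S:car8-GO,W:wait | queues: N=1 E=1 S=0 W=2
Step 3 [NS]: N:car7-GO,E:wait,S:empty,W:wait | queues: N=0 E=1 S=0 W=2
Step 4 [NS]: N:empty,E:wait,S:empty,W:wait | queues: N=0 E=1 S=0 W=2

N: empty
E: 1
S: empty
W: 2 4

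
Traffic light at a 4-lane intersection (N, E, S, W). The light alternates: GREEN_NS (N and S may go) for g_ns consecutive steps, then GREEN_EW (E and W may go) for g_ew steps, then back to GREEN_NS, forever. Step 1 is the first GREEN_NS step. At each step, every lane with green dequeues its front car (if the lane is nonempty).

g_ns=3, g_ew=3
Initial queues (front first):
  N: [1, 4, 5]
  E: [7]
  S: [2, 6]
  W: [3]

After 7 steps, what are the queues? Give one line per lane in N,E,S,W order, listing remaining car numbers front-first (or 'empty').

Step 1 [NS]: N:car1-GO,E:wait,S:car2-GO,W:wait | queues: N=2 E=1 S=1 W=1
Step 2 [NS]: N:car4-GO,E:wait,S:car6-GO,W:wait | queues: N=1 E=1 S=0 W=1
Step 3 [NS]: N:car5-GO,E:wait,S:empty,W:wait | queues: N=0 E=1 S=0 W=1
Step 4 [EW]: N:wait,E:car7-GO,S:wait,W:car3-GO | queues: N=0 E=0 S=0 W=0

N: empty
E: empty
S: empty
W: empty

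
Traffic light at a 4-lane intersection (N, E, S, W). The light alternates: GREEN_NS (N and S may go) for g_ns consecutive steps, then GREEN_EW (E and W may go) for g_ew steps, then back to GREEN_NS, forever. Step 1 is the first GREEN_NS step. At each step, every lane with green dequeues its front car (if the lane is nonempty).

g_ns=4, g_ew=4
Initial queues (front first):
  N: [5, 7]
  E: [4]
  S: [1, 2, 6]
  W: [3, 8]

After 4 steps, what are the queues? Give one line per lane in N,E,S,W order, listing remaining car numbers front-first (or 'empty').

Step 1 [NS]: N:car5-GO,E:wait,S:car1-GO,W:wait | queues: N=1 E=1 S=2 W=2
Step 2 [NS]: N:car7-GO,E:wait,S:car2-GO,W:wait | queues: N=0 E=1 S=1 W=2
Step 3 [NS]: N:empty,E:wait,S:car6-GO,W:wait | queues: N=0 E=1 S=0 W=2
Step 4 [NS]: N:empty,E:wait,S:empty,W:wait | queues: N=0 E=1 S=0 W=2

N: empty
E: 4
S: empty
W: 3 8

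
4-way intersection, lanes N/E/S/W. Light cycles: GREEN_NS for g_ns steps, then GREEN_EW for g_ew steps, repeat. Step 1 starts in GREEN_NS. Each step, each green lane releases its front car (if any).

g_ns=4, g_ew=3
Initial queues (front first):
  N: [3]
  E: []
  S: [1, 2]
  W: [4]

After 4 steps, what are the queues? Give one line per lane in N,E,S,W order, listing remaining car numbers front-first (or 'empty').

Step 1 [NS]: N:car3-GO,E:wait,S:car1-GO,W:wait | queues: N=0 E=0 S=1 W=1
Step 2 [NS]: N:empty,E:wait,S:car2-GO,W:wait | queues: N=0 E=0 S=0 W=1
Step 3 [NS]: N:empty,E:wait,S:empty,W:wait | queues: N=0 E=0 S=0 W=1
Step 4 [NS]: N:empty,E:wait,S:empty,W:wait | queues: N=0 E=0 S=0 W=1

N: empty
E: empty
S: empty
W: 4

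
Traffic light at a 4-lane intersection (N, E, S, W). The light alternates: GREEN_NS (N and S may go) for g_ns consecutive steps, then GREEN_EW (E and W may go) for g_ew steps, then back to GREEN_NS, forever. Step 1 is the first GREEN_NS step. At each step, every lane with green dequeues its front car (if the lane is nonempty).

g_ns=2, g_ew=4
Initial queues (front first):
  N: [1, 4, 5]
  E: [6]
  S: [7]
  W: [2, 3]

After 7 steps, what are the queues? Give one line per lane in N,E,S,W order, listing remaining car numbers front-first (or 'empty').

Step 1 [NS]: N:car1-GO,E:wait,S:car7-GO,W:wait | queues: N=2 E=1 S=0 W=2
Step 2 [NS]: N:car4-GO,E:wait,S:empty,W:wait | queues: N=1 E=1 S=0 W=2
Step 3 [EW]: N:wait,E:car6-GO,S:wait,W:car2-GO | queues: N=1 E=0 S=0 W=1
Step 4 [EW]: N:wait,E:empty,S:wait,W:car3-GO | queues: N=1 E=0 S=0 W=0
Step 5 [EW]: N:wait,E:empty,S:wait,W:empty | queues: N=1 E=0 S=0 W=0
Step 6 [EW]: N:wait,E:empty,S:wait,W:empty | queues: N=1 E=0 S=0 W=0
Step 7 [NS]: N:car5-GO,E:wait,S:empty,W:wait | queues: N=0 E=0 S=0 W=0

N: empty
E: empty
S: empty
W: empty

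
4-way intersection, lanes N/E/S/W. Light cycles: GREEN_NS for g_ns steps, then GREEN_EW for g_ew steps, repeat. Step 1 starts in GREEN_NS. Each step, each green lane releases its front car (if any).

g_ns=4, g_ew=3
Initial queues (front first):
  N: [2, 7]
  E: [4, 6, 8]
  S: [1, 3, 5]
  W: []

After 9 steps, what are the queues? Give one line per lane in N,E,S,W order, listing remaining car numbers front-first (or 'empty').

Step 1 [NS]: N:car2-GO,E:wait,S:car1-GO,W:wait | queues: N=1 E=3 S=2 W=0
Step 2 [NS]: N:car7-GO,E:wait,S:car3-GO,W:wait | queues: N=0 E=3 S=1 W=0
Step 3 [NS]: N:empty,E:wait,S:car5-GO,W:wait | queues: N=0 E=3 S=0 W=0
Step 4 [NS]: N:empty,E:wait,S:empty,W:wait | queues: N=0 E=3 S=0 W=0
Step 5 [EW]: N:wait,E:car4-GO,S:wait,W:empty | queues: N=0 E=2 S=0 W=0
Step 6 [EW]: N:wait,E:car6-GO,S:wait,W:empty | queues: N=0 E=1 S=0 W=0
Step 7 [EW]: N:wait,E:car8-GO,S:wait,W:empty | queues: N=0 E=0 S=0 W=0

N: empty
E: empty
S: empty
W: empty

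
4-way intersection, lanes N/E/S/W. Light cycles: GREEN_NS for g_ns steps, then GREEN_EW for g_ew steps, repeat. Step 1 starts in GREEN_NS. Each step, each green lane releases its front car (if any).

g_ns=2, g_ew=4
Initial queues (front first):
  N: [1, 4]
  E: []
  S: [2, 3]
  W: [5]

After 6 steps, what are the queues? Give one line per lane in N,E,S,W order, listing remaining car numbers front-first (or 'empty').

Step 1 [NS]: N:car1-GO,E:wait,S:car2-GO,W:wait | queues: N=1 E=0 S=1 W=1
Step 2 [NS]: N:car4-GO,E:wait,S:car3-GO,W:wait | queues: N=0 E=0 S=0 W=1
Step 3 [EW]: N:wait,E:empty,S:wait,W:car5-GO | queues: N=0 E=0 S=0 W=0

N: empty
E: empty
S: empty
W: empty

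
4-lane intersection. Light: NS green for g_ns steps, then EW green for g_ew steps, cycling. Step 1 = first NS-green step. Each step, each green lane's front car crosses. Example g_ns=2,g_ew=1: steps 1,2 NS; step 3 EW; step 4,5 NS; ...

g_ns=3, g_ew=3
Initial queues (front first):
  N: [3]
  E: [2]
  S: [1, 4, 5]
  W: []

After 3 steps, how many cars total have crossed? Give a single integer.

Answer: 4

Derivation:
Step 1 [NS]: N:car3-GO,E:wait,S:car1-GO,W:wait | queues: N=0 E=1 S=2 W=0
Step 2 [NS]: N:empty,E:wait,S:car4-GO,W:wait | queues: N=0 E=1 S=1 W=0
Step 3 [NS]: N:empty,E:wait,S:car5-GO,W:wait | queues: N=0 E=1 S=0 W=0
Cars crossed by step 3: 4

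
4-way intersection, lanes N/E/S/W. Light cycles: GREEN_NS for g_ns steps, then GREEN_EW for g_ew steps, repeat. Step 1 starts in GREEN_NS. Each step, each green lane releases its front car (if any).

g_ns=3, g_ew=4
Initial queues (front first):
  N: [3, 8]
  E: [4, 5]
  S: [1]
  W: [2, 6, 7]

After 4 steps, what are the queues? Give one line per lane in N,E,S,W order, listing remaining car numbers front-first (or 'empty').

Step 1 [NS]: N:car3-GO,E:wait,S:car1-GO,W:wait | queues: N=1 E=2 S=0 W=3
Step 2 [NS]: N:car8-GO,E:wait,S:empty,W:wait | queues: N=0 E=2 S=0 W=3
Step 3 [NS]: N:empty,E:wait,S:empty,W:wait | queues: N=0 E=2 S=0 W=3
Step 4 [EW]: N:wait,E:car4-GO,S:wait,W:car2-GO | queues: N=0 E=1 S=0 W=2

N: empty
E: 5
S: empty
W: 6 7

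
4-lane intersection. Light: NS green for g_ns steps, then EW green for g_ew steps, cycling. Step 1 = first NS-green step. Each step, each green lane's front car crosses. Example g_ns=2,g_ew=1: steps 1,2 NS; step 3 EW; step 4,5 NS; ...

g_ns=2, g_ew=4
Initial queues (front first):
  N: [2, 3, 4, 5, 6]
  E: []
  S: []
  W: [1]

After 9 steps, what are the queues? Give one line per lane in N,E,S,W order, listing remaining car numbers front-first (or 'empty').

Step 1 [NS]: N:car2-GO,E:wait,S:empty,W:wait | queues: N=4 E=0 S=0 W=1
Step 2 [NS]: N:car3-GO,E:wait,S:empty,W:wait | queues: N=3 E=0 S=0 W=1
Step 3 [EW]: N:wait,E:empty,S:wait,W:car1-GO | queues: N=3 E=0 S=0 W=0
Step 4 [EW]: N:wait,E:empty,S:wait,W:empty | queues: N=3 E=0 S=0 W=0
Step 5 [EW]: N:wait,E:empty,S:wait,W:empty | queues: N=3 E=0 S=0 W=0
Step 6 [EW]: N:wait,E:empty,S:wait,W:empty | queues: N=3 E=0 S=0 W=0
Step 7 [NS]: N:car4-GO,E:wait,S:empty,W:wait | queues: N=2 E=0 S=0 W=0
Step 8 [NS]: N:car5-GO,E:wait,S:empty,W:wait | queues: N=1 E=0 S=0 W=0
Step 9 [EW]: N:wait,E:empty,S:wait,W:empty | queues: N=1 E=0 S=0 W=0

N: 6
E: empty
S: empty
W: empty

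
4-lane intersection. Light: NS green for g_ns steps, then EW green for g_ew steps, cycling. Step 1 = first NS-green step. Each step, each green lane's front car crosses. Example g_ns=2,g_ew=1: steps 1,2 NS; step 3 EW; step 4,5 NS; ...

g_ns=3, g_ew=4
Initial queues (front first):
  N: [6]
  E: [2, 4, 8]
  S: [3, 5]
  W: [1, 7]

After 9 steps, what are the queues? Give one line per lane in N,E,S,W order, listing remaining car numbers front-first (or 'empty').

Step 1 [NS]: N:car6-GO,E:wait,S:car3-GO,W:wait | queues: N=0 E=3 S=1 W=2
Step 2 [NS]: N:empty,E:wait,S:car5-GO,W:wait | queues: N=0 E=3 S=0 W=2
Step 3 [NS]: N:empty,E:wait,S:empty,W:wait | queues: N=0 E=3 S=0 W=2
Step 4 [EW]: N:wait,E:car2-GO,S:wait,W:car1-GO | queues: N=0 E=2 S=0 W=1
Step 5 [EW]: N:wait,E:car4-GO,S:wait,W:car7-GO | queues: N=0 E=1 S=0 W=0
Step 6 [EW]: N:wait,E:car8-GO,S:wait,W:empty | queues: N=0 E=0 S=0 W=0

N: empty
E: empty
S: empty
W: empty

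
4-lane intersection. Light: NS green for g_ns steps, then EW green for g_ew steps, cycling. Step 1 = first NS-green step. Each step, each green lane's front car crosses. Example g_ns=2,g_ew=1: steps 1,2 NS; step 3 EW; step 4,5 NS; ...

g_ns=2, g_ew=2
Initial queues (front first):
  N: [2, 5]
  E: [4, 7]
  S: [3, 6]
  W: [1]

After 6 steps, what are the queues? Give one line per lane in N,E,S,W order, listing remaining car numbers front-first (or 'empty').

Step 1 [NS]: N:car2-GO,E:wait,S:car3-GO,W:wait | queues: N=1 E=2 S=1 W=1
Step 2 [NS]: N:car5-GO,E:wait,S:car6-GO,W:wait | queues: N=0 E=2 S=0 W=1
Step 3 [EW]: N:wait,E:car4-GO,S:wait,W:car1-GO | queues: N=0 E=1 S=0 W=0
Step 4 [EW]: N:wait,E:car7-GO,S:wait,W:empty | queues: N=0 E=0 S=0 W=0

N: empty
E: empty
S: empty
W: empty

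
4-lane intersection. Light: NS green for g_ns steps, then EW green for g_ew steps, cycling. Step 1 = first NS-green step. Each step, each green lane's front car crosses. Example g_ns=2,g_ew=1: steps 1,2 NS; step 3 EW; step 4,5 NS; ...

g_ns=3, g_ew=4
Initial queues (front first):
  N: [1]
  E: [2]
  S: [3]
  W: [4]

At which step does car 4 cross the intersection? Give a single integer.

Step 1 [NS]: N:car1-GO,E:wait,S:car3-GO,W:wait | queues: N=0 E=1 S=0 W=1
Step 2 [NS]: N:empty,E:wait,S:empty,W:wait | queues: N=0 E=1 S=0 W=1
Step 3 [NS]: N:empty,E:wait,S:empty,W:wait | queues: N=0 E=1 S=0 W=1
Step 4 [EW]: N:wait,E:car2-GO,S:wait,W:car4-GO | queues: N=0 E=0 S=0 W=0
Car 4 crosses at step 4

4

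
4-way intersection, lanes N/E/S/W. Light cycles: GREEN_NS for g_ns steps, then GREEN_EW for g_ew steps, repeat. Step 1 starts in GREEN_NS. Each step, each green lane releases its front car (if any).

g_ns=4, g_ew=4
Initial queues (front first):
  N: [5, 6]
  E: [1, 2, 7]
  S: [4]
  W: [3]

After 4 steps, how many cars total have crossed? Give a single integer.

Answer: 3

Derivation:
Step 1 [NS]: N:car5-GO,E:wait,S:car4-GO,W:wait | queues: N=1 E=3 S=0 W=1
Step 2 [NS]: N:car6-GO,E:wait,S:empty,W:wait | queues: N=0 E=3 S=0 W=1
Step 3 [NS]: N:empty,E:wait,S:empty,W:wait | queues: N=0 E=3 S=0 W=1
Step 4 [NS]: N:empty,E:wait,S:empty,W:wait | queues: N=0 E=3 S=0 W=1
Cars crossed by step 4: 3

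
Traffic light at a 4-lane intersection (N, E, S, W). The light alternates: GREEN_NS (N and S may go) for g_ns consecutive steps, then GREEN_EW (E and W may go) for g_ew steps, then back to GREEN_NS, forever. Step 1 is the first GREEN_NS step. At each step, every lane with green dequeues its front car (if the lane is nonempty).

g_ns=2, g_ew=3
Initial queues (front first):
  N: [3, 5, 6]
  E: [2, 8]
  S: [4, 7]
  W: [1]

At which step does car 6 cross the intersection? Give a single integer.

Step 1 [NS]: N:car3-GO,E:wait,S:car4-GO,W:wait | queues: N=2 E=2 S=1 W=1
Step 2 [NS]: N:car5-GO,E:wait,S:car7-GO,W:wait | queues: N=1 E=2 S=0 W=1
Step 3 [EW]: N:wait,E:car2-GO,S:wait,W:car1-GO | queues: N=1 E=1 S=0 W=0
Step 4 [EW]: N:wait,E:car8-GO,S:wait,W:empty | queues: N=1 E=0 S=0 W=0
Step 5 [EW]: N:wait,E:empty,S:wait,W:empty | queues: N=1 E=0 S=0 W=0
Step 6 [NS]: N:car6-GO,E:wait,S:empty,W:wait | queues: N=0 E=0 S=0 W=0
Car 6 crosses at step 6

6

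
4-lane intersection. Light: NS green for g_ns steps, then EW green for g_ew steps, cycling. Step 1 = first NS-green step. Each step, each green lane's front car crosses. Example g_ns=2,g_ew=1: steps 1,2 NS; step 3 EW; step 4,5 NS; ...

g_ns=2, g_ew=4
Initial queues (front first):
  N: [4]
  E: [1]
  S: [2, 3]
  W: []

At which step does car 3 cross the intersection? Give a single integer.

Step 1 [NS]: N:car4-GO,E:wait,S:car2-GO,W:wait | queues: N=0 E=1 S=1 W=0
Step 2 [NS]: N:empty,E:wait,S:car3-GO,W:wait | queues: N=0 E=1 S=0 W=0
Step 3 [EW]: N:wait,E:car1-GO,S:wait,W:empty | queues: N=0 E=0 S=0 W=0
Car 3 crosses at step 2

2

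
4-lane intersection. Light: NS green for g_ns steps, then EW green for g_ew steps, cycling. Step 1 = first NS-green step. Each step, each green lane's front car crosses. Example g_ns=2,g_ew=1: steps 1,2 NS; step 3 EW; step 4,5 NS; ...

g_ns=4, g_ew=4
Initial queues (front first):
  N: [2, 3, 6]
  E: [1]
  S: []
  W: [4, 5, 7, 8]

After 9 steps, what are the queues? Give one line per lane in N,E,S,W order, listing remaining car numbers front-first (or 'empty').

Step 1 [NS]: N:car2-GO,E:wait,S:empty,W:wait | queues: N=2 E=1 S=0 W=4
Step 2 [NS]: N:car3-GO,E:wait,S:empty,W:wait | queues: N=1 E=1 S=0 W=4
Step 3 [NS]: N:car6-GO,E:wait,S:empty,W:wait | queues: N=0 E=1 S=0 W=4
Step 4 [NS]: N:empty,E:wait,S:empty,W:wait | queues: N=0 E=1 S=0 W=4
Step 5 [EW]: N:wait,E:car1-GO,S:wait,W:car4-GO | queues: N=0 E=0 S=0 W=3
Step 6 [EW]: N:wait,E:empty,S:wait,W:car5-GO | queues: N=0 E=0 S=0 W=2
Step 7 [EW]: N:wait,E:empty,S:wait,W:car7-GO | queues: N=0 E=0 S=0 W=1
Step 8 [EW]: N:wait,E:empty,S:wait,W:car8-GO | queues: N=0 E=0 S=0 W=0

N: empty
E: empty
S: empty
W: empty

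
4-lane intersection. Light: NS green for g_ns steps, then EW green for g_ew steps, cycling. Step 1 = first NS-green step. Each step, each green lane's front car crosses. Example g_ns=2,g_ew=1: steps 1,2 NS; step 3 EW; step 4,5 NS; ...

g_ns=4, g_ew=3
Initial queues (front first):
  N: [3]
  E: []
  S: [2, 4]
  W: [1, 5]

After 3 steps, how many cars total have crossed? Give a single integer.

Step 1 [NS]: N:car3-GO,E:wait,S:car2-GO,W:wait | queues: N=0 E=0 S=1 W=2
Step 2 [NS]: N:empty,E:wait,S:car4-GO,W:wait | queues: N=0 E=0 S=0 W=2
Step 3 [NS]: N:empty,E:wait,S:empty,W:wait | queues: N=0 E=0 S=0 W=2
Cars crossed by step 3: 3

Answer: 3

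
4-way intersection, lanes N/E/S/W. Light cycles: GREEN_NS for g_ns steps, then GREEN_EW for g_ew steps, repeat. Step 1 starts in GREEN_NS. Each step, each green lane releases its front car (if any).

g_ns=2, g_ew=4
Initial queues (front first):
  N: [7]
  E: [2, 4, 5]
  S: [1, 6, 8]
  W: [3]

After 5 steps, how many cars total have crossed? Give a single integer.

Answer: 7

Derivation:
Step 1 [NS]: N:car7-GO,E:wait,S:car1-GO,W:wait | queues: N=0 E=3 S=2 W=1
Step 2 [NS]: N:empty,E:wait,S:car6-GO,W:wait | queues: N=0 E=3 S=1 W=1
Step 3 [EW]: N:wait,E:car2-GO,S:wait,W:car3-GO | queues: N=0 E=2 S=1 W=0
Step 4 [EW]: N:wait,E:car4-GO,S:wait,W:empty | queues: N=0 E=1 S=1 W=0
Step 5 [EW]: N:wait,E:car5-GO,S:wait,W:empty | queues: N=0 E=0 S=1 W=0
Cars crossed by step 5: 7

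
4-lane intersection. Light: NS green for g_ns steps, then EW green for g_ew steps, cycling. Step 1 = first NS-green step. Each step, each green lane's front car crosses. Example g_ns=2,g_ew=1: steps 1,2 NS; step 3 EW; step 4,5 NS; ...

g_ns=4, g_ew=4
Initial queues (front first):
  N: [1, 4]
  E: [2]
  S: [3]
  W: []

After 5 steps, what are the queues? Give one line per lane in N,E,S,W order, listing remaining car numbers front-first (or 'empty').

Step 1 [NS]: N:car1-GO,E:wait,S:car3-GO,W:wait | queues: N=1 E=1 S=0 W=0
Step 2 [NS]: N:car4-GO,E:wait,S:empty,W:wait | queues: N=0 E=1 S=0 W=0
Step 3 [NS]: N:empty,E:wait,S:empty,W:wait | queues: N=0 E=1 S=0 W=0
Step 4 [NS]: N:empty,E:wait,S:empty,W:wait | queues: N=0 E=1 S=0 W=0
Step 5 [EW]: N:wait,E:car2-GO,S:wait,W:empty | queues: N=0 E=0 S=0 W=0

N: empty
E: empty
S: empty
W: empty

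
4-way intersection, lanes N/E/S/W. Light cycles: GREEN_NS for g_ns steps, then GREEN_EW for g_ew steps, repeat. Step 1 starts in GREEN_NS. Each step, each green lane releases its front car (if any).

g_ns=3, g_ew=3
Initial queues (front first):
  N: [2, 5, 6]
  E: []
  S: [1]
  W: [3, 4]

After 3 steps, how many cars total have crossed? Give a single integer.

Step 1 [NS]: N:car2-GO,E:wait,S:car1-GO,W:wait | queues: N=2 E=0 S=0 W=2
Step 2 [NS]: N:car5-GO,E:wait,S:empty,W:wait | queues: N=1 E=0 S=0 W=2
Step 3 [NS]: N:car6-GO,E:wait,S:empty,W:wait | queues: N=0 E=0 S=0 W=2
Cars crossed by step 3: 4

Answer: 4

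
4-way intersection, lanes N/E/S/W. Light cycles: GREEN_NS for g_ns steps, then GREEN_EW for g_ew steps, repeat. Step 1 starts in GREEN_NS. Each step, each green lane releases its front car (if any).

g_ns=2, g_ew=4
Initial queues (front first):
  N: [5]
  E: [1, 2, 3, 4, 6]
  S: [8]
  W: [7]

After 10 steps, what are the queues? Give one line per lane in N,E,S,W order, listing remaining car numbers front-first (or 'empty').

Step 1 [NS]: N:car5-GO,E:wait,S:car8-GO,W:wait | queues: N=0 E=5 S=0 W=1
Step 2 [NS]: N:empty,E:wait,S:empty,W:wait | queues: N=0 E=5 S=0 W=1
Step 3 [EW]: N:wait,E:car1-GO,S:wait,W:car7-GO | queues: N=0 E=4 S=0 W=0
Step 4 [EW]: N:wait,E:car2-GO,S:wait,W:empty | queues: N=0 E=3 S=0 W=0
Step 5 [EW]: N:wait,E:car3-GO,S:wait,W:empty | queues: N=0 E=2 S=0 W=0
Step 6 [EW]: N:wait,E:car4-GO,S:wait,W:empty | queues: N=0 E=1 S=0 W=0
Step 7 [NS]: N:empty,E:wait,S:empty,W:wait | queues: N=0 E=1 S=0 W=0
Step 8 [NS]: N:empty,E:wait,S:empty,W:wait | queues: N=0 E=1 S=0 W=0
Step 9 [EW]: N:wait,E:car6-GO,S:wait,W:empty | queues: N=0 E=0 S=0 W=0

N: empty
E: empty
S: empty
W: empty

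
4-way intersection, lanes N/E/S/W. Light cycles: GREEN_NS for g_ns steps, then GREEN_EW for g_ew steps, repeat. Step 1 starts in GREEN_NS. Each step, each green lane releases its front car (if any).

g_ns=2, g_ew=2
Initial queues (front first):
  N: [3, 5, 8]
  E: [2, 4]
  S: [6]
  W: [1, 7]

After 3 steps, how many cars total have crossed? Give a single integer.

Answer: 5

Derivation:
Step 1 [NS]: N:car3-GO,E:wait,S:car6-GO,W:wait | queues: N=2 E=2 S=0 W=2
Step 2 [NS]: N:car5-GO,E:wait,S:empty,W:wait | queues: N=1 E=2 S=0 W=2
Step 3 [EW]: N:wait,E:car2-GO,S:wait,W:car1-GO | queues: N=1 E=1 S=0 W=1
Cars crossed by step 3: 5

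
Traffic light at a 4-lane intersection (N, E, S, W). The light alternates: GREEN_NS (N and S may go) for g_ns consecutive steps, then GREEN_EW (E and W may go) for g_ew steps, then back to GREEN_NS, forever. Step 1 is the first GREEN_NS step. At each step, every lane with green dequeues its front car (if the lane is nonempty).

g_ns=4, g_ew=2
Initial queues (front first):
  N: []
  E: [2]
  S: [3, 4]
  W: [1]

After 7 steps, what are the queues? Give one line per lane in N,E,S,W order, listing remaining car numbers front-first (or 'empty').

Step 1 [NS]: N:empty,E:wait,S:car3-GO,W:wait | queues: N=0 E=1 S=1 W=1
Step 2 [NS]: N:empty,E:wait,S:car4-GO,W:wait | queues: N=0 E=1 S=0 W=1
Step 3 [NS]: N:empty,E:wait,S:empty,W:wait | queues: N=0 E=1 S=0 W=1
Step 4 [NS]: N:empty,E:wait,S:empty,W:wait | queues: N=0 E=1 S=0 W=1
Step 5 [EW]: N:wait,E:car2-GO,S:wait,W:car1-GO | queues: N=0 E=0 S=0 W=0

N: empty
E: empty
S: empty
W: empty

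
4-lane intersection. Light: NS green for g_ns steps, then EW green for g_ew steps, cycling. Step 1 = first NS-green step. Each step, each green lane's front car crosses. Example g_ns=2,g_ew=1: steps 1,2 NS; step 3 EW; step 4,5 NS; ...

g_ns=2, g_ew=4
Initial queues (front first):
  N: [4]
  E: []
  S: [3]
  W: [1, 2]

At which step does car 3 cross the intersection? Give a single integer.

Step 1 [NS]: N:car4-GO,E:wait,S:car3-GO,W:wait | queues: N=0 E=0 S=0 W=2
Step 2 [NS]: N:empty,E:wait,S:empty,W:wait | queues: N=0 E=0 S=0 W=2
Step 3 [EW]: N:wait,E:empty,S:wait,W:car1-GO | queues: N=0 E=0 S=0 W=1
Step 4 [EW]: N:wait,E:empty,S:wait,W:car2-GO | queues: N=0 E=0 S=0 W=0
Car 3 crosses at step 1

1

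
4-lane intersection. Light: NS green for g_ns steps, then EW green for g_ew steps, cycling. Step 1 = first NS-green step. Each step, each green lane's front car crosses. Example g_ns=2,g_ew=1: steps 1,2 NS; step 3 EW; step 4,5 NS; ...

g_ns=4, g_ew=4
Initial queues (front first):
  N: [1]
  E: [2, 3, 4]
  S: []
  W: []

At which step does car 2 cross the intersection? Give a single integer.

Step 1 [NS]: N:car1-GO,E:wait,S:empty,W:wait | queues: N=0 E=3 S=0 W=0
Step 2 [NS]: N:empty,E:wait,S:empty,W:wait | queues: N=0 E=3 S=0 W=0
Step 3 [NS]: N:empty,E:wait,S:empty,W:wait | queues: N=0 E=3 S=0 W=0
Step 4 [NS]: N:empty,E:wait,S:empty,W:wait | queues: N=0 E=3 S=0 W=0
Step 5 [EW]: N:wait,E:car2-GO,S:wait,W:empty | queues: N=0 E=2 S=0 W=0
Step 6 [EW]: N:wait,E:car3-GO,S:wait,W:empty | queues: N=0 E=1 S=0 W=0
Step 7 [EW]: N:wait,E:car4-GO,S:wait,W:empty | queues: N=0 E=0 S=0 W=0
Car 2 crosses at step 5

5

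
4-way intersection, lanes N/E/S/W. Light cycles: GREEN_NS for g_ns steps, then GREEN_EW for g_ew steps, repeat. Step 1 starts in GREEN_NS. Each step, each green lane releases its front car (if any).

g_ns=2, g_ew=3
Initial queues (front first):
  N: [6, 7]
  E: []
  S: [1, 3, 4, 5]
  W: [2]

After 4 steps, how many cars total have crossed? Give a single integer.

Answer: 5

Derivation:
Step 1 [NS]: N:car6-GO,E:wait,S:car1-GO,W:wait | queues: N=1 E=0 S=3 W=1
Step 2 [NS]: N:car7-GO,E:wait,S:car3-GO,W:wait | queues: N=0 E=0 S=2 W=1
Step 3 [EW]: N:wait,E:empty,S:wait,W:car2-GO | queues: N=0 E=0 S=2 W=0
Step 4 [EW]: N:wait,E:empty,S:wait,W:empty | queues: N=0 E=0 S=2 W=0
Cars crossed by step 4: 5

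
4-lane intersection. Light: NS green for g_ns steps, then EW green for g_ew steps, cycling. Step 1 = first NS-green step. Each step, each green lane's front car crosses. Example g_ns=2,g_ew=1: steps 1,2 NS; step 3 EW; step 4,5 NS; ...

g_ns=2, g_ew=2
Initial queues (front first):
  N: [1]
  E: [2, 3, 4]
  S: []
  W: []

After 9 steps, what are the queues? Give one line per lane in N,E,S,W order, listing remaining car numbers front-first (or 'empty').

Step 1 [NS]: N:car1-GO,E:wait,S:empty,W:wait | queues: N=0 E=3 S=0 W=0
Step 2 [NS]: N:empty,E:wait,S:empty,W:wait | queues: N=0 E=3 S=0 W=0
Step 3 [EW]: N:wait,E:car2-GO,S:wait,W:empty | queues: N=0 E=2 S=0 W=0
Step 4 [EW]: N:wait,E:car3-GO,S:wait,W:empty | queues: N=0 E=1 S=0 W=0
Step 5 [NS]: N:empty,E:wait,S:empty,W:wait | queues: N=0 E=1 S=0 W=0
Step 6 [NS]: N:empty,E:wait,S:empty,W:wait | queues: N=0 E=1 S=0 W=0
Step 7 [EW]: N:wait,E:car4-GO,S:wait,W:empty | queues: N=0 E=0 S=0 W=0

N: empty
E: empty
S: empty
W: empty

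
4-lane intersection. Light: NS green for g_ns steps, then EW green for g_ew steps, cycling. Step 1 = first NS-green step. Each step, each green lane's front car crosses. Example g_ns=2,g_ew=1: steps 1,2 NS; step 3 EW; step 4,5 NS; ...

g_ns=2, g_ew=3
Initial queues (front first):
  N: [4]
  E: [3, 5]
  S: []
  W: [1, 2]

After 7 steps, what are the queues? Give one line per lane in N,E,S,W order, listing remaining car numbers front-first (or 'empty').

Step 1 [NS]: N:car4-GO,E:wait,S:empty,W:wait | queues: N=0 E=2 S=0 W=2
Step 2 [NS]: N:empty,E:wait,S:empty,W:wait | queues: N=0 E=2 S=0 W=2
Step 3 [EW]: N:wait,E:car3-GO,S:wait,W:car1-GO | queues: N=0 E=1 S=0 W=1
Step 4 [EW]: N:wait,E:car5-GO,S:wait,W:car2-GO | queues: N=0 E=0 S=0 W=0

N: empty
E: empty
S: empty
W: empty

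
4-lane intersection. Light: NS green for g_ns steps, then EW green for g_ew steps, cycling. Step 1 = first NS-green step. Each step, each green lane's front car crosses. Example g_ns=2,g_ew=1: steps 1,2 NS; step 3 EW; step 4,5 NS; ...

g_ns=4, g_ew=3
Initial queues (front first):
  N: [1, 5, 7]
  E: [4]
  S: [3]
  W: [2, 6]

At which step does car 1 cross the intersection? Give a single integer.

Step 1 [NS]: N:car1-GO,E:wait,S:car3-GO,W:wait | queues: N=2 E=1 S=0 W=2
Step 2 [NS]: N:car5-GO,E:wait,S:empty,W:wait | queues: N=1 E=1 S=0 W=2
Step 3 [NS]: N:car7-GO,E:wait,S:empty,W:wait | queues: N=0 E=1 S=0 W=2
Step 4 [NS]: N:empty,E:wait,S:empty,W:wait | queues: N=0 E=1 S=0 W=2
Step 5 [EW]: N:wait,E:car4-GO,S:wait,W:car2-GO | queues: N=0 E=0 S=0 W=1
Step 6 [EW]: N:wait,E:empty,S:wait,W:car6-GO | queues: N=0 E=0 S=0 W=0
Car 1 crosses at step 1

1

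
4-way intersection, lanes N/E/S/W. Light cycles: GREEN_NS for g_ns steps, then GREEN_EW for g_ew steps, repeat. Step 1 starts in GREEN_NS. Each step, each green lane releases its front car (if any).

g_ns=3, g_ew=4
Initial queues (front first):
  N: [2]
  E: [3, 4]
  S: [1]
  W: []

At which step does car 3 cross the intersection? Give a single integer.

Step 1 [NS]: N:car2-GO,E:wait,S:car1-GO,W:wait | queues: N=0 E=2 S=0 W=0
Step 2 [NS]: N:empty,E:wait,S:empty,W:wait | queues: N=0 E=2 S=0 W=0
Step 3 [NS]: N:empty,E:wait,S:empty,W:wait | queues: N=0 E=2 S=0 W=0
Step 4 [EW]: N:wait,E:car3-GO,S:wait,W:empty | queues: N=0 E=1 S=0 W=0
Step 5 [EW]: N:wait,E:car4-GO,S:wait,W:empty | queues: N=0 E=0 S=0 W=0
Car 3 crosses at step 4

4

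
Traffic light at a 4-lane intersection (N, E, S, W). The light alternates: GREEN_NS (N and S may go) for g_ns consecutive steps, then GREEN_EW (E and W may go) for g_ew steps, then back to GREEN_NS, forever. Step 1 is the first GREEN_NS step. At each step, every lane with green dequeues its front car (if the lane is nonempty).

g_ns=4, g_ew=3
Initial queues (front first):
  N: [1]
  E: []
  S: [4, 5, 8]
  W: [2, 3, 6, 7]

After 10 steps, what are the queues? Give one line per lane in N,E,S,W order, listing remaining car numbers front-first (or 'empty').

Step 1 [NS]: N:car1-GO,E:wait,S:car4-GO,W:wait | queues: N=0 E=0 S=2 W=4
Step 2 [NS]: N:empty,E:wait,S:car5-GO,W:wait | queues: N=0 E=0 S=1 W=4
Step 3 [NS]: N:empty,E:wait,S:car8-GO,W:wait | queues: N=0 E=0 S=0 W=4
Step 4 [NS]: N:empty,E:wait,S:empty,W:wait | queues: N=0 E=0 S=0 W=4
Step 5 [EW]: N:wait,E:empty,S:wait,W:car2-GO | queues: N=0 E=0 S=0 W=3
Step 6 [EW]: N:wait,E:empty,S:wait,W:car3-GO | queues: N=0 E=0 S=0 W=2
Step 7 [EW]: N:wait,E:empty,S:wait,W:car6-GO | queues: N=0 E=0 S=0 W=1
Step 8 [NS]: N:empty,E:wait,S:empty,W:wait | queues: N=0 E=0 S=0 W=1
Step 9 [NS]: N:empty,E:wait,S:empty,W:wait | queues: N=0 E=0 S=0 W=1
Step 10 [NS]: N:empty,E:wait,S:empty,W:wait | queues: N=0 E=0 S=0 W=1

N: empty
E: empty
S: empty
W: 7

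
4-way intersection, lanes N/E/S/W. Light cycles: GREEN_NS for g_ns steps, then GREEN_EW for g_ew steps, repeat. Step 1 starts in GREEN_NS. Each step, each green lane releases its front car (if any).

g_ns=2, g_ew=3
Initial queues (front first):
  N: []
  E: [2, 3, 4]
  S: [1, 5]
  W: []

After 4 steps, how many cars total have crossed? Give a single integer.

Answer: 4

Derivation:
Step 1 [NS]: N:empty,E:wait,S:car1-GO,W:wait | queues: N=0 E=3 S=1 W=0
Step 2 [NS]: N:empty,E:wait,S:car5-GO,W:wait | queues: N=0 E=3 S=0 W=0
Step 3 [EW]: N:wait,E:car2-GO,S:wait,W:empty | queues: N=0 E=2 S=0 W=0
Step 4 [EW]: N:wait,E:car3-GO,S:wait,W:empty | queues: N=0 E=1 S=0 W=0
Cars crossed by step 4: 4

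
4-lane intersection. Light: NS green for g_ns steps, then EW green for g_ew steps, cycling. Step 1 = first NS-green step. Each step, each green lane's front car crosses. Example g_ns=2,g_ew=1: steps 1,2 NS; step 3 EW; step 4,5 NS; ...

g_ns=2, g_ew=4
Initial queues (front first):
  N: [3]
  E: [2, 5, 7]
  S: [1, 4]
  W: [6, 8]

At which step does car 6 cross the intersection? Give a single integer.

Step 1 [NS]: N:car3-GO,E:wait,S:car1-GO,W:wait | queues: N=0 E=3 S=1 W=2
Step 2 [NS]: N:empty,E:wait,S:car4-GO,W:wait | queues: N=0 E=3 S=0 W=2
Step 3 [EW]: N:wait,E:car2-GO,S:wait,W:car6-GO | queues: N=0 E=2 S=0 W=1
Step 4 [EW]: N:wait,E:car5-GO,S:wait,W:car8-GO | queues: N=0 E=1 S=0 W=0
Step 5 [EW]: N:wait,E:car7-GO,S:wait,W:empty | queues: N=0 E=0 S=0 W=0
Car 6 crosses at step 3

3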